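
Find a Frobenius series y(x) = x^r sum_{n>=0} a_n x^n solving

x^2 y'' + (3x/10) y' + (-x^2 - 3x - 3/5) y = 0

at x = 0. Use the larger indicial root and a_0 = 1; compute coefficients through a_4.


Write in Frobenius form y'' + (p(x)/x) y' + (q(x)/x^2) y = 0:
  p(x) = 3/10,  q(x) = -x^2 - 3x - 3/5.
Indicial equation: r(r-1) + (3/10) r + (-3/5) = 0 -> roots r_1 = 6/5, r_2 = -1/2.
Take r = r_1 = 6/5. Let y(x) = x^r sum_{n>=0} a_n x^n with a_0 = 1.
Substitute y = x^r sum a_n x^n and match x^{r+n}. The recurrence is
  D(n) a_n - 3 a_{n-1} - 1 a_{n-2} = 0,  where D(n) = (r+n)(r+n-1) + (3/10)(r+n) + (-3/5).
  a_n = [3 a_{n-1} + 1 a_{n-2}] / D(n).
Since the indicial polynomial factors as (r - r_1)(r - r_2), D(n) = (r_1 + n - r_1)(r_1 + n - r_2) = n(n + 17/10).
Evaluating step by step (a_0 = 1):
  n = 1: D(1) = 1(1 + 17/10) = 27/10; numerator = 3(1) = 3; a_1 = (3)/(27/10) = 10/9
  n = 2: D(2) = 2(2 + 17/10) = 37/5; numerator = 3(10/9) + 1(1) = 13/3; a_2 = (13/3)/(37/5) = 65/111
  n = 3: D(3) = 3(3 + 17/10) = 141/10; numerator = 3(65/111) + 1(10/9) = 955/333; a_3 = (955/333)/(141/10) = 9550/46953
  n = 4: D(4) = 4(4 + 17/10) = 114/5; numerator = 3(9550/46953) + 1(65/111) = 18715/15651; a_4 = (18715/15651)/(114/5) = 4925/93906

r = 6/5; a_0 = 1; a_1 = 10/9; a_2 = 65/111; a_3 = 9550/46953; a_4 = 4925/93906


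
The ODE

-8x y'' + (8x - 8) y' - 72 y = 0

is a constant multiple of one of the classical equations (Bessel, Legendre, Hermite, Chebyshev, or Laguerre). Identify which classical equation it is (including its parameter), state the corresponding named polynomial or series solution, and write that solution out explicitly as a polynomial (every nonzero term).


All three coefficients share the factor -8; dividing through by -8 gives  x y'' + (1 - x) y' + 9 y = 0.
This matches the Laguerre equation x y'' + (1 - x) y' + n y = 0 with n = 9; the polynomial solution is L_9(x).
With y = sum_k a_k x^k, matching x^k gives (k+1)k a_{k+1} + (k+1) a_{k+1} - k a_k + n a_k = 0, i.e. (k+1)^2 a_{k+1} = (k - n) a_k = (k - 9) a_k. The right side vanishes at k = 9, so the series terminates at degree 9.
Standard normalization L_n(0) = 1 gives a_0 = 1. Work upward with a_{k+1} = (k - 9) a_k / (k+1)^2:
  a_1 = (0 - 9)(1) / 1^2 = -9/1 = -9
  a_2 = (1 - 9)(-9) / 2^2 = 72/4 = 18
  a_3 = (2 - 9)(18) / 3^2 = -126/9 = -14
  a_4 = (3 - 9)(-14) / 4^2 = 84/16 = 21/4
  a_5 = (4 - 9)(21/4) / 5^2 = (-105/4)/25 = -21/20
  a_6 = (5 - 9)(-21/20) / 6^2 = (21/5)/36 = 7/60
  a_7 = (6 - 9)(7/60) / 7^2 = (-7/20)/49 = -1/140
  a_8 = (7 - 9)(-1/140) / 8^2 = (1/70)/64 = 1/4480
  a_9 = (8 - 9)(1/4480) / 9^2 = (-1/4480)/81 = -1/362880
Hence L_9(x) = -x^9/362880 + x^8/4480 - x^7/140 + 7 x^6/60 - 21 x^5/20 + 21 x^4/4 - 14 x^3 + 18 x^2 - 9 x + 1.

L_9(x); series = -x^9/362880 + x^8/4480 - x^7/140 + 7 x^6/60 - 21 x^5/20 + 21 x^4/4 - 14 x^3 + 18 x^2 - 9 x + 1


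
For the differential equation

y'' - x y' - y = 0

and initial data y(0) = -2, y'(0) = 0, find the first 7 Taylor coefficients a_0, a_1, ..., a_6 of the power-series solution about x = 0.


Ansatz: y(x) = sum_{n>=0} a_n x^n, so y'(x) = sum_{n>=1} n a_n x^(n-1) and y''(x) = sum_{n>=2} n(n-1) a_n x^(n-2).
Substitute into P(x) y'' + Q(x) y' + R(x) y = 0 with P(x) = 1, Q(x) = -x, R(x) = -1, and match powers of x.
Initial conditions: a_0 = -2, a_1 = 0.
Setting the coefficient of each power of x to zero and solving order by order (substituting the coefficients already found):
  x^0: 2 a_2 - a_0 = 0  ->  2 a_2 = a_0 = -2  ->  a_2 = -1
  x^1: 6 a_3 - 2 a_1 = 0  ->  6 a_3 = 2 a_1 = 0  ->  a_3 = 0
  x^2: 12 a_4 - 3 a_2 = 0  ->  12 a_4 = 3 a_2 = -3  ->  a_4 = -1/4
  x^3: 20 a_5 - 4 a_3 = 0  ->  20 a_5 = 4 a_3 = 0  ->  a_5 = 0
  x^4: 30 a_6 - 5 a_4 = 0  ->  30 a_6 = 5 a_4 = -5/4  ->  a_6 = -1/24
Truncated series: y(x) = -2 - x^2 - (1/4) x^4 - (1/24) x^6 + O(x^7).

a_0 = -2; a_1 = 0; a_2 = -1; a_3 = 0; a_4 = -1/4; a_5 = 0; a_6 = -1/24


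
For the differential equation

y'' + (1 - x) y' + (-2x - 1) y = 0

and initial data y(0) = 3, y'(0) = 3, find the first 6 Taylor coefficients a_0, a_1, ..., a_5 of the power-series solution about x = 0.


Ansatz: y(x) = sum_{n>=0} a_n x^n, so y'(x) = sum_{n>=1} n a_n x^(n-1) and y''(x) = sum_{n>=2} n(n-1) a_n x^(n-2).
Substitute into P(x) y'' + Q(x) y' + R(x) y = 0 with P(x) = 1, Q(x) = 1 - x, R(x) = -2x - 1, and match powers of x.
Initial conditions: a_0 = 3, a_1 = 3.
Setting the coefficient of each power of x to zero and solving order by order (substituting the coefficients already found):
  x^0: 2 a_2 + a_1 - a_0 = 0  ->  2 a_2 = -a_1 + a_0 = 0  ->  a_2 = 0
  x^1: 6 a_3 + 2 a_2 - 2 a_1 - 2 a_0 = 0  ->  6 a_3 = -2 a_2 + 2 a_1 + 2 a_0 = 12  ->  a_3 = 2
  x^2: 12 a_4 + 3 a_3 - 3 a_2 - 2 a_1 = 0  ->  12 a_4 = -3 a_3 + 3 a_2 + 2 a_1 = 0  ->  a_4 = 0
  x^3: 20 a_5 + 4 a_4 - 4 a_3 - 2 a_2 = 0  ->  20 a_5 = -4 a_4 + 4 a_3 + 2 a_2 = 8  ->  a_5 = 2/5
Truncated series: y(x) = 3 + 3 x + 2 x^3 + (2/5) x^5 + O(x^6).

a_0 = 3; a_1 = 3; a_2 = 0; a_3 = 2; a_4 = 0; a_5 = 2/5


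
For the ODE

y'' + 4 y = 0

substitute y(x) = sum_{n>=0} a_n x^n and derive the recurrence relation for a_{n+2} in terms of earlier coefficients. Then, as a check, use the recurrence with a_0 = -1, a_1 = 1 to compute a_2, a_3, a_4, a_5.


Substitute y = sum_n a_n x^n into y'' + (const) y = 0.
y''(x) = sum_{n>=0} (n+2)(n+1) a_{n+2} x^n.
The ODE becomes sum_n [(n+2)(n+1) a_{n+2} + 4 a_n] x^n = 0.
Setting each coefficient to zero gives the recurrence:
  (n+2)(n+1) a_{n+2} + 4 a_n = 0,
  a_{n+2} = -4 / ((n+1)(n+2)) a_n.

Check with a_0 = -1, a_1 = 1 (apply the recurrence for n = 0, 1, 2, 3): a_0 = -1, a_1 = 1, a_2 = 2, a_3 = -2/3, a_4 = -2/3, a_5 = 2/15.

a_{n+2} = -4/((n+1)(n+2)) * a_n; check: a_0 = -1, a_1 = 1, a_2 = 2, a_3 = -2/3, a_4 = -2/3, a_5 = 2/15


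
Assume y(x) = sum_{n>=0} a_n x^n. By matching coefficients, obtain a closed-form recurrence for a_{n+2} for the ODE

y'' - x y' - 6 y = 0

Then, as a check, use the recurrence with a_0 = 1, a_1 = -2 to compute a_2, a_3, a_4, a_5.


Substitute y = sum_n a_n x^n.
y''(x) has coefficient (n+2)(n+1) a_{n+2} at x^n;
-x y'(x) has coefficient -n a_n at x^n (shift);
-6 y(x) has coefficient -6 a_n at x^n.
Matching x^n: (n+2)(n+1) a_{n+2} + (-n - 6) a_n = 0.
Thus a_{n+2} = (n + 6) / ((n+1)(n+2)) * a_n.

Check with a_0 = 1, a_1 = -2 (apply the recurrence for n = 0, 1, 2, 3): a_0 = 1, a_1 = -2, a_2 = 3, a_3 = -7/3, a_4 = 2, a_5 = -21/20.

a_(n+2) = (n + 6) / ((n+1)(n+2)) * a_n; check: a_0 = 1, a_1 = -2, a_2 = 3, a_3 = -7/3, a_4 = 2, a_5 = -21/20


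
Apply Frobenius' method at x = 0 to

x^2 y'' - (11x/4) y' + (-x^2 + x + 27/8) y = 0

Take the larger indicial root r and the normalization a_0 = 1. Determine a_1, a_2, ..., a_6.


Write in Frobenius form y'' + (p(x)/x) y' + (q(x)/x^2) y = 0:
  p(x) = -11/4,  q(x) = -x^2 + x + 27/8.
Indicial equation: r(r-1) + (-11/4) r + (27/8) = 0 -> roots r_1 = 9/4, r_2 = 3/2.
Take r = r_1 = 9/4. Let y(x) = x^r sum_{n>=0} a_n x^n with a_0 = 1.
Substitute y = x^r sum a_n x^n and match x^{r+n}. The recurrence is
  D(n) a_n + 1 a_{n-1} - 1 a_{n-2} = 0,  where D(n) = (r+n)(r+n-1) + (-11/4)(r+n) + (27/8).
  a_n = [-1 a_{n-1} + 1 a_{n-2}] / D(n).
Since the indicial polynomial factors as (r - r_1)(r - r_2), D(n) = (r_1 + n - r_1)(r_1 + n - r_2) = n(n + 3/4).
Evaluating step by step (a_0 = 1):
  n = 1: D(1) = 1(1 + 3/4) = 7/4; numerator = -1(1) = -1; a_1 = (-1)/(7/4) = -4/7
  n = 2: D(2) = 2(2 + 3/4) = 11/2; numerator = -1(-4/7) + 1(1) = 11/7; a_2 = (11/7)/(11/2) = 2/7
  n = 3: D(3) = 3(3 + 3/4) = 45/4; numerator = -1(2/7) + 1(-4/7) = -6/7; a_3 = (-6/7)/(45/4) = -8/105
  n = 4: D(4) = 4(4 + 3/4) = 19; numerator = -1(-8/105) + 1(2/7) = 38/105; a_4 = (38/105)/(19) = 2/105
  n = 5: D(5) = 5(5 + 3/4) = 115/4; numerator = -1(2/105) + 1(-8/105) = -2/21; a_5 = (-2/21)/(115/4) = -8/2415
  n = 6: D(6) = 6(6 + 3/4) = 81/2; numerator = -1(-8/2415) + 1(2/105) = 18/805; a_6 = (18/805)/(81/2) = 4/7245

r = 9/4; a_0 = 1; a_1 = -4/7; a_2 = 2/7; a_3 = -8/105; a_4 = 2/105; a_5 = -8/2415; a_6 = 4/7245


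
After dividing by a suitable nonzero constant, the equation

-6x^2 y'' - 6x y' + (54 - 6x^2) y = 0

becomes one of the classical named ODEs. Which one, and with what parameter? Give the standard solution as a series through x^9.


All three coefficients share the factor -6; dividing through by -6 gives  x^2 y'' + x y' + (x^2 - 9) y = 0.
This matches the Bessel equation x^2 y'' + x y' + (x^2 - nu^2) y = 0 with nu^2 = 9, so nu = 3; the solution bounded at x = 0 is J_3(x).
Frobenius at x = 0: indicial roots ±nu; for r = nu the recurrence k(k + 2nu) c_k = -c_{k-2} gives the standard series J_nu(x) = sum_{k>=0} (-1)^k / (k! (k+nu)!) (x/2)^(2k+nu). Evaluate the first 4 terms:
  k = 0: (-1)^0 / (0! * 3! * 2^3) x^3 = 1/(1*6*8) x^3 = (1/48) x^3
  k = 1: (-1)^1 / (1! * 4! * 2^5) x^5 = -1/(1*24*32) x^5 = (-1/768) x^5
  k = 2: (-1)^2 / (2! * 5! * 2^7) x^7 = 1/(2*120*128) x^7 = (1/30720) x^7
  k = 3: (-1)^3 / (3! * 6! * 2^9) x^9 = -1/(6*720*512) x^9 = (-1/2211840) x^9
Hence J_3(x) = -x^9/2211840 + x^7/30720 - x^5/768 + x^3/48 + ....

J_3(x); series = -x^9/2211840 + x^7/30720 - x^5/768 + x^3/48


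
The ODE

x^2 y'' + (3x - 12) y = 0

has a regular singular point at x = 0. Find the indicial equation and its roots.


Divide by x^2 to reach normal form y'' + P_1(x) y' + P_2(x) y = 0 with P_1(x) = 0 and P_2(x) = 3/x - 12/x^2.
x = 0 is a singular point because the y-coefficient 3/x - 12/x^2 has a pole at x = 0.
It is a regular singular point because x P_1(x) = p(x) = 0 and x^2 P_2(x) = q(x) = 3x - 12 are polynomials, hence analytic at x = 0.
p(0) = 0,  q(0) = -12.
Indicial equation: r(r-1) + p(0) r + q(0) = 0, i.e. r^2 + (p(0) - 1) r + q(0) = 0, i.e. r^2 - 1 r - 12 = 0.
Discriminant: (-1)^2 - 4(-12) = 49, so r = (1 ± 7)/2.
Solving: r_1 = 4, r_2 = -3.

indicial: r^2 - 1 r - 12 = 0; roots r_1 = 4, r_2 = -3


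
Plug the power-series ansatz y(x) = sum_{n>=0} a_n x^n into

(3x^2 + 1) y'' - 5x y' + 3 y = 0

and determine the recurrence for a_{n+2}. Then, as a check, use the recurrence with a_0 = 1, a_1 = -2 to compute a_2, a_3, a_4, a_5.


Substitute y = sum_n a_n x^n.
(1 + 3 x^2) y'' contributes (n+2)(n+1) a_{n+2} + 3 n(n-1) a_n at x^n.
-5 x y'(x) contributes -5 n a_n at x^n.
3 y(x) contributes 3 a_n at x^n.
Matching x^n: (n+2)(n+1) a_{n+2} + (3 n(n-1) - 5 n + 3) a_n = 0.
Thus a_{n+2} = (-3 n(n-1) + 5 n - 3) / ((n+1)(n+2)) * a_n.

Check with a_0 = 1, a_1 = -2 (apply the recurrence for n = 0, 1, 2, 3): a_0 = 1, a_1 = -2, a_2 = -3/2, a_3 = -2/3, a_4 = -1/8, a_5 = 1/5.

a_(n+2) = (-3 n(n-1) + 5 n - 3) / ((n+1)(n+2)) * a_n; check: a_0 = 1, a_1 = -2, a_2 = -3/2, a_3 = -2/3, a_4 = -1/8, a_5 = 1/5


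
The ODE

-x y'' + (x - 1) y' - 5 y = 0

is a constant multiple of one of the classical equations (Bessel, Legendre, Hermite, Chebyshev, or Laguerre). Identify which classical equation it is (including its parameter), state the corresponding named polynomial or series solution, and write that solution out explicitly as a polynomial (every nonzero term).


All three coefficients share the factor -1; dividing through by -1 gives  x y'' + (1 - x) y' + 5 y = 0.
This matches the Laguerre equation x y'' + (1 - x) y' + n y = 0 with n = 5; the polynomial solution is L_5(x).
With y = sum_k a_k x^k, matching x^k gives (k+1)k a_{k+1} + (k+1) a_{k+1} - k a_k + n a_k = 0, i.e. (k+1)^2 a_{k+1} = (k - n) a_k = (k - 5) a_k. The right side vanishes at k = 5, so the series terminates at degree 5.
Standard normalization L_n(0) = 1 gives a_0 = 1. Work upward with a_{k+1} = (k - 5) a_k / (k+1)^2:
  a_1 = (0 - 5)(1) / 1^2 = -5/1 = -5
  a_2 = (1 - 5)(-5) / 2^2 = 20/4 = 5
  a_3 = (2 - 5)(5) / 3^2 = -15/9 = -5/3
  a_4 = (3 - 5)(-5/3) / 4^2 = (10/3)/16 = 5/24
  a_5 = (4 - 5)(5/24) / 5^2 = (-5/24)/25 = -1/120
Hence L_5(x) = -x^5/120 + 5 x^4/24 - 5 x^3/3 + 5 x^2 - 5 x + 1.

L_5(x); series = -x^5/120 + 5 x^4/24 - 5 x^3/3 + 5 x^2 - 5 x + 1


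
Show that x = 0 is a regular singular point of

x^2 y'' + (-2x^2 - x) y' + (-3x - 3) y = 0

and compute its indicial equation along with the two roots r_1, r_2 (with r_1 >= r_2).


Divide by x^2 to reach normal form y'' + P_1(x) y' + P_2(x) y = 0 with P_1(x) = -2 - 1/x and P_2(x) = -3/x - 3/x^2.
x = 0 is a singular point because the y'-coefficient -2 - 1/x has a pole at x = 0 and the y-coefficient -3/x - 3/x^2 has a pole at x = 0.
It is a regular singular point because x P_1(x) = p(x) = -2x - 1 and x^2 P_2(x) = q(x) = -3x - 3 are polynomials, hence analytic at x = 0.
p(0) = -1,  q(0) = -3.
Indicial equation: r(r-1) + p(0) r + q(0) = 0, i.e. r^2 + (p(0) - 1) r + q(0) = 0, i.e. r^2 - 2 r - 3 = 0.
Discriminant: (-2)^2 - 4(-3) = 16, so r = (2 ± 4)/2.
Solving: r_1 = 3, r_2 = -1.

indicial: r^2 - 2 r - 3 = 0; roots r_1 = 3, r_2 = -1


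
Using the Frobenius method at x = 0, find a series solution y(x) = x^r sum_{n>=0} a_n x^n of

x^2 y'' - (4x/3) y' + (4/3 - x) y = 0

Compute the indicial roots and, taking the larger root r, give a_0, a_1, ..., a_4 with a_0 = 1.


Write in Frobenius form y'' + (p(x)/x) y' + (q(x)/x^2) y = 0:
  p(x) = -4/3,  q(x) = 4/3 - x.
Indicial equation: r(r-1) + (-4/3) r + (4/3) = 0 -> roots r_1 = 4/3, r_2 = 1.
Take r = r_1 = 4/3. Let y(x) = x^r sum_{n>=0} a_n x^n with a_0 = 1.
Substitute y = x^r sum a_n x^n and match x^{r+n}. The recurrence is
  D(n) a_n - 1 a_{n-1} = 0,  where D(n) = (r+n)(r+n-1) + (-4/3)(r+n) + (4/3).
  a_n = 1 / D(n) * a_{n-1}.
Since the indicial polynomial factors as (r - r_1)(r - r_2), D(n) = (r_1 + n - r_1)(r_1 + n - r_2) = n(n + 1/3).
Evaluating step by step (a_0 = 1):
  n = 1: D(1) = 1(1 + 1/3) = 4/3; numerator = 1(1) = 1; a_1 = (1)/(4/3) = 3/4
  n = 2: D(2) = 2(2 + 1/3) = 14/3; numerator = 1(3/4) = 3/4; a_2 = (3/4)/(14/3) = 9/56
  n = 3: D(3) = 3(3 + 1/3) = 10; numerator = 1(9/56) = 9/56; a_3 = (9/56)/(10) = 9/560
  n = 4: D(4) = 4(4 + 1/3) = 52/3; numerator = 1(9/560) = 9/560; a_4 = (9/560)/(52/3) = 27/29120

r = 4/3; a_0 = 1; a_1 = 3/4; a_2 = 9/56; a_3 = 9/560; a_4 = 27/29120


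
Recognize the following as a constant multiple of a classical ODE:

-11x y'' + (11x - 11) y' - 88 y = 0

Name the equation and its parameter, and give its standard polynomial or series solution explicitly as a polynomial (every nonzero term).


All three coefficients share the factor -11; dividing through by -11 gives  x y'' + (1 - x) y' + 8 y = 0.
This matches the Laguerre equation x y'' + (1 - x) y' + n y = 0 with n = 8; the polynomial solution is L_8(x).
With y = sum_k a_k x^k, matching x^k gives (k+1)k a_{k+1} + (k+1) a_{k+1} - k a_k + n a_k = 0, i.e. (k+1)^2 a_{k+1} = (k - n) a_k = (k - 8) a_k. The right side vanishes at k = 8, so the series terminates at degree 8.
Standard normalization L_n(0) = 1 gives a_0 = 1. Work upward with a_{k+1} = (k - 8) a_k / (k+1)^2:
  a_1 = (0 - 8)(1) / 1^2 = -8/1 = -8
  a_2 = (1 - 8)(-8) / 2^2 = 56/4 = 14
  a_3 = (2 - 8)(14) / 3^2 = -84/9 = -28/3
  a_4 = (3 - 8)(-28/3) / 4^2 = (140/3)/16 = 35/12
  a_5 = (4 - 8)(35/12) / 5^2 = (-35/3)/25 = -7/15
  a_6 = (5 - 8)(-7/15) / 6^2 = (7/5)/36 = 7/180
  a_7 = (6 - 8)(7/180) / 7^2 = (-7/90)/49 = -1/630
  a_8 = (7 - 8)(-1/630) / 8^2 = (1/630)/64 = 1/40320
Hence L_8(x) = x^8/40320 - x^7/630 + 7 x^6/180 - 7 x^5/15 + 35 x^4/12 - 28 x^3/3 + 14 x^2 - 8 x + 1.

L_8(x); series = x^8/40320 - x^7/630 + 7 x^6/180 - 7 x^5/15 + 35 x^4/12 - 28 x^3/3 + 14 x^2 - 8 x + 1


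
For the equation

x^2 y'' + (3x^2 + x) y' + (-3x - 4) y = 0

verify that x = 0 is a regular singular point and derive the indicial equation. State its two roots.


Divide by x^2 to reach normal form y'' + P_1(x) y' + P_2(x) y = 0 with P_1(x) = 3 + 1/x and P_2(x) = -3/x - 4/x^2.
x = 0 is a singular point because the y'-coefficient 3 + 1/x has a pole at x = 0 and the y-coefficient -3/x - 4/x^2 has a pole at x = 0.
It is a regular singular point because x P_1(x) = p(x) = 3x + 1 and x^2 P_2(x) = q(x) = -3x - 4 are polynomials, hence analytic at x = 0.
p(0) = 1,  q(0) = -4.
Indicial equation: r(r-1) + p(0) r + q(0) = 0, i.e. r^2 + (p(0) - 1) r + q(0) = 0, i.e. r^2 - 4 = 0.
Discriminant: (0)^2 - 4(-4) = 16, so r = (0 ± 4)/2.
Solving: r_1 = 2, r_2 = -2.

indicial: r^2 - 4 = 0; roots r_1 = 2, r_2 = -2


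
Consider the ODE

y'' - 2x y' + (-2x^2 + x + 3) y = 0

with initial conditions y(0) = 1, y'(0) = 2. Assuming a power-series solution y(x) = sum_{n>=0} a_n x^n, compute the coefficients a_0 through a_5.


Ansatz: y(x) = sum_{n>=0} a_n x^n, so y'(x) = sum_{n>=1} n a_n x^(n-1) and y''(x) = sum_{n>=2} n(n-1) a_n x^(n-2).
Substitute into P(x) y'' + Q(x) y' + R(x) y = 0 with P(x) = 1, Q(x) = -2x, R(x) = -2x^2 + x + 3, and match powers of x.
Initial conditions: a_0 = 1, a_1 = 2.
Setting the coefficient of each power of x to zero and solving order by order (substituting the coefficients already found):
  x^0: 2 a_2 + 3 a_0 = 0  ->  2 a_2 = -3 a_0 = -3  ->  a_2 = -3/2
  x^1: 6 a_3 + a_1 + a_0 = 0  ->  6 a_3 = -a_1 - a_0 = -3  ->  a_3 = -1/2
  x^2: 12 a_4 - a_2 + a_1 - 2 a_0 = 0  ->  12 a_4 = a_2 - a_1 + 2 a_0 = -3/2  ->  a_4 = -1/8
  x^3: 20 a_5 - 3 a_3 + a_2 - 2 a_1 = 0  ->  20 a_5 = 3 a_3 - a_2 + 2 a_1 = 4  ->  a_5 = 1/5
Truncated series: y(x) = 1 + 2 x - (3/2) x^2 - (1/2) x^3 - (1/8) x^4 + (1/5) x^5 + O(x^6).

a_0 = 1; a_1 = 2; a_2 = -3/2; a_3 = -1/2; a_4 = -1/8; a_5 = 1/5


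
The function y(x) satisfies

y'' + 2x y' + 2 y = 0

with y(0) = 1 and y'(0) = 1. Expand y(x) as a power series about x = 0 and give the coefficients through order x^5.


Ansatz: y(x) = sum_{n>=0} a_n x^n, so y'(x) = sum_{n>=1} n a_n x^(n-1) and y''(x) = sum_{n>=2} n(n-1) a_n x^(n-2).
Substitute into P(x) y'' + Q(x) y' + R(x) y = 0 with P(x) = 1, Q(x) = 2x, R(x) = 2, and match powers of x.
Initial conditions: a_0 = 1, a_1 = 1.
Setting the coefficient of each power of x to zero and solving order by order (substituting the coefficients already found):
  x^0: 2 a_2 + 2 a_0 = 0  ->  2 a_2 = -2 a_0 = -2  ->  a_2 = -1
  x^1: 6 a_3 + 4 a_1 = 0  ->  6 a_3 = -4 a_1 = -4  ->  a_3 = -2/3
  x^2: 12 a_4 + 6 a_2 = 0  ->  12 a_4 = -6 a_2 = 6  ->  a_4 = 1/2
  x^3: 20 a_5 + 8 a_3 = 0  ->  20 a_5 = -8 a_3 = 16/3  ->  a_5 = 4/15
Truncated series: y(x) = 1 + x - x^2 - (2/3) x^3 + (1/2) x^4 + (4/15) x^5 + O(x^6).

a_0 = 1; a_1 = 1; a_2 = -1; a_3 = -2/3; a_4 = 1/2; a_5 = 4/15


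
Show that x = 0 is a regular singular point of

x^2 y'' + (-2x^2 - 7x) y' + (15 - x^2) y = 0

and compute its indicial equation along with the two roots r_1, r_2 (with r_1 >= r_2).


Divide by x^2 to reach normal form y'' + P_1(x) y' + P_2(x) y = 0 with P_1(x) = -2 - 7/x and P_2(x) = -1 + 15/x^2.
x = 0 is a singular point because the y'-coefficient -2 - 7/x has a pole at x = 0 and the y-coefficient -1 + 15/x^2 has a pole at x = 0.
It is a regular singular point because x P_1(x) = p(x) = -2x - 7 and x^2 P_2(x) = q(x) = 15 - x^2 are polynomials, hence analytic at x = 0.
p(0) = -7,  q(0) = 15.
Indicial equation: r(r-1) + p(0) r + q(0) = 0, i.e. r^2 + (p(0) - 1) r + q(0) = 0, i.e. r^2 - 8 r + 15 = 0.
Discriminant: (-8)^2 - 4(15) = 4, so r = (8 ± 2)/2.
Solving: r_1 = 5, r_2 = 3.

indicial: r^2 - 8 r + 15 = 0; roots r_1 = 5, r_2 = 3


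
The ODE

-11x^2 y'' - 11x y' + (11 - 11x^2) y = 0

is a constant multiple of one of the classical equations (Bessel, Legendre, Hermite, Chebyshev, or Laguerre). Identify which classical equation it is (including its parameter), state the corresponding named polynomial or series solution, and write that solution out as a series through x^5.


All three coefficients share the factor -11; dividing through by -11 gives  x^2 y'' + x y' + (x^2 - 1) y = 0.
This matches the Bessel equation x^2 y'' + x y' + (x^2 - nu^2) y = 0 with nu^2 = 1, so nu = 1; the solution bounded at x = 0 is J_1(x).
Frobenius at x = 0: indicial roots ±nu; for r = nu the recurrence k(k + 2nu) c_k = -c_{k-2} gives the standard series J_nu(x) = sum_{k>=0} (-1)^k / (k! (k+nu)!) (x/2)^(2k+nu). Evaluate the first 3 terms:
  k = 0: (-1)^0 / (0! * 1! * 2^1) x^1 = 1/(1*1*2) x^1 = (1/2) x^1
  k = 1: (-1)^1 / (1! * 2! * 2^3) x^3 = -1/(1*2*8) x^3 = (-1/16) x^3
  k = 2: (-1)^2 / (2! * 3! * 2^5) x^5 = 1/(2*6*32) x^5 = (1/384) x^5
Hence J_1(x) = x^5/384 - x^3/16 + x/2 + ....

J_1(x); series = x^5/384 - x^3/16 + x/2


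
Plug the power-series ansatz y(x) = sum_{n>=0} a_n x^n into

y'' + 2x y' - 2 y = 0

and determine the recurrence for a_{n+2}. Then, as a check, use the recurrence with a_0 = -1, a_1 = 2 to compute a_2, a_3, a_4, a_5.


Substitute y = sum_n a_n x^n.
y''(x) has coefficient (n+2)(n+1) a_{n+2} at x^n;
2 x y'(x) has coefficient 2 n a_n at x^n (shift);
-2 y(x) has coefficient -2 a_n at x^n.
Matching x^n: (n+2)(n+1) a_{n+2} + (2n - 2) a_n = 0.
Thus a_{n+2} = (-2n + 2) / ((n+1)(n+2)) * a_n.

Check with a_0 = -1, a_1 = 2 (apply the recurrence for n = 0, 1, 2, 3): a_0 = -1, a_1 = 2, a_2 = -1, a_3 = 0, a_4 = 1/6, a_5 = 0.

a_(n+2) = (-2n + 2) / ((n+1)(n+2)) * a_n; check: a_0 = -1, a_1 = 2, a_2 = -1, a_3 = 0, a_4 = 1/6, a_5 = 0


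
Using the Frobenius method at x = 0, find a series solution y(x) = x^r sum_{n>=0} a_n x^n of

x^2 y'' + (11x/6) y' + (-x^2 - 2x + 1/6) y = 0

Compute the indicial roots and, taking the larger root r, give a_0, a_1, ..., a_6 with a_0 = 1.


Write in Frobenius form y'' + (p(x)/x) y' + (q(x)/x^2) y = 0:
  p(x) = 11/6,  q(x) = -x^2 - 2x + 1/6.
Indicial equation: r(r-1) + (11/6) r + (1/6) = 0 -> roots r_1 = -1/3, r_2 = -1/2.
Take r = r_1 = -1/3. Let y(x) = x^r sum_{n>=0} a_n x^n with a_0 = 1.
Substitute y = x^r sum a_n x^n and match x^{r+n}. The recurrence is
  D(n) a_n - 2 a_{n-1} - 1 a_{n-2} = 0,  where D(n) = (r+n)(r+n-1) + (11/6)(r+n) + (1/6).
  a_n = [2 a_{n-1} + 1 a_{n-2}] / D(n).
Since the indicial polynomial factors as (r - r_1)(r - r_2), D(n) = (r_1 + n - r_1)(r_1 + n - r_2) = n(n + 1/6).
Evaluating step by step (a_0 = 1):
  n = 1: D(1) = 1(1 + 1/6) = 7/6; numerator = 2(1) = 2; a_1 = (2)/(7/6) = 12/7
  n = 2: D(2) = 2(2 + 1/6) = 13/3; numerator = 2(12/7) + 1(1) = 31/7; a_2 = (31/7)/(13/3) = 93/91
  n = 3: D(3) = 3(3 + 1/6) = 19/2; numerator = 2(93/91) + 1(12/7) = 342/91; a_3 = (342/91)/(19/2) = 36/91
  n = 4: D(4) = 4(4 + 1/6) = 50/3; numerator = 2(36/91) + 1(93/91) = 165/91; a_4 = (165/91)/(50/3) = 99/910
  n = 5: D(5) = 5(5 + 1/6) = 155/6; numerator = 2(99/910) + 1(36/91) = 279/455; a_5 = (279/455)/(155/6) = 54/2275
  n = 6: D(6) = 6(6 + 1/6) = 37; numerator = 2(54/2275) + 1(99/910) = 711/4550; a_6 = (711/4550)/(37) = 711/168350

r = -1/3; a_0 = 1; a_1 = 12/7; a_2 = 93/91; a_3 = 36/91; a_4 = 99/910; a_5 = 54/2275; a_6 = 711/168350


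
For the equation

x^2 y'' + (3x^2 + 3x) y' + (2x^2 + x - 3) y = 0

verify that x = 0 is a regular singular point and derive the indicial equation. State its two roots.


Divide by x^2 to reach normal form y'' + P_1(x) y' + P_2(x) y = 0 with P_1(x) = 3 + 3/x and P_2(x) = 2 + 1/x - 3/x^2.
x = 0 is a singular point because the y'-coefficient 3 + 3/x has a pole at x = 0 and the y-coefficient 2 + 1/x - 3/x^2 has a pole at x = 0.
It is a regular singular point because x P_1(x) = p(x) = 3x + 3 and x^2 P_2(x) = q(x) = 2x^2 + x - 3 are polynomials, hence analytic at x = 0.
p(0) = 3,  q(0) = -3.
Indicial equation: r(r-1) + p(0) r + q(0) = 0, i.e. r^2 + (p(0) - 1) r + q(0) = 0, i.e. r^2 + 2 r - 3 = 0.
Discriminant: (2)^2 - 4(-3) = 16, so r = (-2 ± 4)/2.
Solving: r_1 = 1, r_2 = -3.

indicial: r^2 + 2 r - 3 = 0; roots r_1 = 1, r_2 = -3


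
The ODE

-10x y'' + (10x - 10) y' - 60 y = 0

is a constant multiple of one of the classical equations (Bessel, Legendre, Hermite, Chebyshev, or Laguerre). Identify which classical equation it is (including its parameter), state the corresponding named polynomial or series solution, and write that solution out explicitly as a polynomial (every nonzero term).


All three coefficients share the factor -10; dividing through by -10 gives  x y'' + (1 - x) y' + 6 y = 0.
This matches the Laguerre equation x y'' + (1 - x) y' + n y = 0 with n = 6; the polynomial solution is L_6(x).
With y = sum_k a_k x^k, matching x^k gives (k+1)k a_{k+1} + (k+1) a_{k+1} - k a_k + n a_k = 0, i.e. (k+1)^2 a_{k+1} = (k - n) a_k = (k - 6) a_k. The right side vanishes at k = 6, so the series terminates at degree 6.
Standard normalization L_n(0) = 1 gives a_0 = 1. Work upward with a_{k+1} = (k - 6) a_k / (k+1)^2:
  a_1 = (0 - 6)(1) / 1^2 = -6/1 = -6
  a_2 = (1 - 6)(-6) / 2^2 = 30/4 = 15/2
  a_3 = (2 - 6)(15/2) / 3^2 = -30/9 = -10/3
  a_4 = (3 - 6)(-10/3) / 4^2 = 10/16 = 5/8
  a_5 = (4 - 6)(5/8) / 5^2 = (-5/4)/25 = -1/20
  a_6 = (5 - 6)(-1/20) / 6^2 = (1/20)/36 = 1/720
Hence L_6(x) = x^6/720 - x^5/20 + 5 x^4/8 - 10 x^3/3 + 15 x^2/2 - 6 x + 1.

L_6(x); series = x^6/720 - x^5/20 + 5 x^4/8 - 10 x^3/3 + 15 x^2/2 - 6 x + 1


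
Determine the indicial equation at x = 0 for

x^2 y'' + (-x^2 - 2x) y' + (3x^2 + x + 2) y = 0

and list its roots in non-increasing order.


Divide by x^2 to reach normal form y'' + P_1(x) y' + P_2(x) y = 0 with P_1(x) = -1 - 2/x and P_2(x) = 3 + 1/x + 2/x^2.
x = 0 is a singular point because the y'-coefficient -1 - 2/x has a pole at x = 0 and the y-coefficient 3 + 1/x + 2/x^2 has a pole at x = 0.
It is a regular singular point because x P_1(x) = p(x) = -x - 2 and x^2 P_2(x) = q(x) = 3x^2 + x + 2 are polynomials, hence analytic at x = 0.
p(0) = -2,  q(0) = 2.
Indicial equation: r(r-1) + p(0) r + q(0) = 0, i.e. r^2 + (p(0) - 1) r + q(0) = 0, i.e. r^2 - 3 r + 2 = 0.
Discriminant: (-3)^2 - 4(2) = 1, so r = (3 ± 1)/2.
Solving: r_1 = 2, r_2 = 1.

indicial: r^2 - 3 r + 2 = 0; roots r_1 = 2, r_2 = 1


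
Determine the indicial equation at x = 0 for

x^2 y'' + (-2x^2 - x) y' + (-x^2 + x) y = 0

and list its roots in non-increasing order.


Divide by x^2 to reach normal form y'' + P_1(x) y' + P_2(x) y = 0 with P_1(x) = -2 - 1/x and P_2(x) = -1 + 1/x.
x = 0 is a singular point because the y'-coefficient -2 - 1/x has a pole at x = 0 and the y-coefficient -1 + 1/x has a pole at x = 0.
It is a regular singular point because x P_1(x) = p(x) = -2x - 1 and x^2 P_2(x) = q(x) = -x^2 + x are polynomials, hence analytic at x = 0.
p(0) = -1,  q(0) = 0.
Indicial equation: r(r-1) + p(0) r + q(0) = 0, i.e. r^2 + (p(0) - 1) r + q(0) = 0, i.e. r^2 - 2 r = 0.
Discriminant: (-2)^2 - 4(0) = 4, so r = (2 ± 2)/2.
Solving: r_1 = 2, r_2 = 0.

indicial: r^2 - 2 r = 0; roots r_1 = 2, r_2 = 0


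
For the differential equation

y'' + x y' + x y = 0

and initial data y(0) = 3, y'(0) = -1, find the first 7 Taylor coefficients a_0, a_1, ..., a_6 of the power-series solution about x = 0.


Ansatz: y(x) = sum_{n>=0} a_n x^n, so y'(x) = sum_{n>=1} n a_n x^(n-1) and y''(x) = sum_{n>=2} n(n-1) a_n x^(n-2).
Substitute into P(x) y'' + Q(x) y' + R(x) y = 0 with P(x) = 1, Q(x) = x, R(x) = x, and match powers of x.
Initial conditions: a_0 = 3, a_1 = -1.
Setting the coefficient of each power of x to zero and solving order by order (substituting the coefficients already found):
  x^0: 2 a_2 = 0  ->  a_2 = 0
  x^1: 6 a_3 + a_1 + a_0 = 0  ->  6 a_3 = -a_1 - a_0 = -2  ->  a_3 = -1/3
  x^2: 12 a_4 + 2 a_2 + a_1 = 0  ->  12 a_4 = -2 a_2 - a_1 = 1  ->  a_4 = 1/12
  x^3: 20 a_5 + 3 a_3 + a_2 = 0  ->  20 a_5 = -3 a_3 - a_2 = 1  ->  a_5 = 1/20
  x^4: 30 a_6 + 4 a_4 + a_3 = 0  ->  30 a_6 = -4 a_4 - a_3 = 0  ->  a_6 = 0
Truncated series: y(x) = 3 - x - (1/3) x^3 + (1/12) x^4 + (1/20) x^5 + O(x^7).

a_0 = 3; a_1 = -1; a_2 = 0; a_3 = -1/3; a_4 = 1/12; a_5 = 1/20; a_6 = 0


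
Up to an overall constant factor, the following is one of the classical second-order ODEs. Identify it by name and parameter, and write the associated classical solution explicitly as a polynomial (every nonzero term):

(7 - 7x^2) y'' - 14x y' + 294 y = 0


All three coefficients share the factor 7; dividing through by 7 gives  (1 - x^2) y'' - 2x y' + 42 y = 0.
This matches the Legendre equation (1 - x^2) y'' - 2x y' + n(n+1) y = 0 (note the -2x y' term) with n(n+1) = 42, so n = 6; the polynomial solution is P_6(x).
With y = sum_k a_k x^k, matching x^k gives (k+2)(k+1) a_{k+2} = [k(k+1) - n(n+1)] a_k = (k - 6)(k + 7) a_k. The right side vanishes at k = 6, so the series with the parity of 6 terminates at degree 6.
Standard normalization (P_n(1) = 1): leading coefficient (2n)!/(2^n (n!)^2) = 479001600/(64*518400) = 231/16, so a_6 = 231/16. Work downward with a_k = (k+1)(k+2) a_{k+2} / ((k - 6)(k + 7)):
  a_4 = (5)(6)(231/16) / ((4 - 6)(4 + 7)) = (3465/8)/(-22) = -315/16
  a_2 = (3)(4)(-315/16) / ((2 - 6)(2 + 7)) = (-945/4)/(-36) = 105/16
  a_0 = (1)(2)(105/16) / ((0 - 6)(0 + 7)) = (105/8)/(-42) = -5/16
Hence P_6(x) = 231 x^6/16 - 315 x^4/16 + 105 x^2/16 - 5/16.

P_6(x); series = 231 x^6/16 - 315 x^4/16 + 105 x^2/16 - 5/16


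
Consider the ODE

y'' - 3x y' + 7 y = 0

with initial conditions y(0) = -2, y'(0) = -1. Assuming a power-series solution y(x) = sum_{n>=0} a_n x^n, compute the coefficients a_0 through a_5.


Ansatz: y(x) = sum_{n>=0} a_n x^n, so y'(x) = sum_{n>=1} n a_n x^(n-1) and y''(x) = sum_{n>=2} n(n-1) a_n x^(n-2).
Substitute into P(x) y'' + Q(x) y' + R(x) y = 0 with P(x) = 1, Q(x) = -3x, R(x) = 7, and match powers of x.
Initial conditions: a_0 = -2, a_1 = -1.
Setting the coefficient of each power of x to zero and solving order by order (substituting the coefficients already found):
  x^0: 2 a_2 + 7 a_0 = 0  ->  2 a_2 = -7 a_0 = 14  ->  a_2 = 7
  x^1: 6 a_3 + 4 a_1 = 0  ->  6 a_3 = -4 a_1 = 4  ->  a_3 = 2/3
  x^2: 12 a_4 + a_2 = 0  ->  12 a_4 = -a_2 = -7  ->  a_4 = -7/12
  x^3: 20 a_5 - 2 a_3 = 0  ->  20 a_5 = 2 a_3 = 4/3  ->  a_5 = 1/15
Truncated series: y(x) = -2 - x + 7 x^2 + (2/3) x^3 - (7/12) x^4 + (1/15) x^5 + O(x^6).

a_0 = -2; a_1 = -1; a_2 = 7; a_3 = 2/3; a_4 = -7/12; a_5 = 1/15


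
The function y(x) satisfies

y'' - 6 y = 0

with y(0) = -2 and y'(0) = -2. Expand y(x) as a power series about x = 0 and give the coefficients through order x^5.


Ansatz: y(x) = sum_{n>=0} a_n x^n, so y'(x) = sum_{n>=1} n a_n x^(n-1) and y''(x) = sum_{n>=2} n(n-1) a_n x^(n-2).
Substitute into P(x) y'' + Q(x) y' + R(x) y = 0 with P(x) = 1, Q(x) = 0, R(x) = -6, and match powers of x.
Initial conditions: a_0 = -2, a_1 = -2.
Setting the coefficient of each power of x to zero and solving order by order (substituting the coefficients already found):
  x^0: 2 a_2 - 6 a_0 = 0  ->  2 a_2 = 6 a_0 = -12  ->  a_2 = -6
  x^1: 6 a_3 - 6 a_1 = 0  ->  6 a_3 = 6 a_1 = -12  ->  a_3 = -2
  x^2: 12 a_4 - 6 a_2 = 0  ->  12 a_4 = 6 a_2 = -36  ->  a_4 = -3
  x^3: 20 a_5 - 6 a_3 = 0  ->  20 a_5 = 6 a_3 = -12  ->  a_5 = -3/5
Truncated series: y(x) = -2 - 2 x - 6 x^2 - 2 x^3 - 3 x^4 - (3/5) x^5 + O(x^6).

a_0 = -2; a_1 = -2; a_2 = -6; a_3 = -2; a_4 = -3; a_5 = -3/5


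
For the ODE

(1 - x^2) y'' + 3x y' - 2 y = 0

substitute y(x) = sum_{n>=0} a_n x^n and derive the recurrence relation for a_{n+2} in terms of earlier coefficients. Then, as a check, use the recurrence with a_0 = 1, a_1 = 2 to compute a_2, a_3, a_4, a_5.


Substitute y = sum_n a_n x^n.
(1 - 1 x^2) y'' contributes (n+2)(n+1) a_{n+2} - n(n-1) a_n at x^n.
3 x y'(x) contributes 3 n a_n at x^n.
-2 y(x) contributes -2 a_n at x^n.
Matching x^n: (n+2)(n+1) a_{n+2} + (-n(n-1) + 3 n - 2) a_n = 0.
Thus a_{n+2} = (n(n-1) - 3 n + 2) / ((n+1)(n+2)) * a_n.

Check with a_0 = 1, a_1 = 2 (apply the recurrence for n = 0, 1, 2, 3): a_0 = 1, a_1 = 2, a_2 = 1, a_3 = -1/3, a_4 = -1/6, a_5 = 1/60.

a_(n+2) = (n(n-1) - 3 n + 2) / ((n+1)(n+2)) * a_n; check: a_0 = 1, a_1 = 2, a_2 = 1, a_3 = -1/3, a_4 = -1/6, a_5 = 1/60


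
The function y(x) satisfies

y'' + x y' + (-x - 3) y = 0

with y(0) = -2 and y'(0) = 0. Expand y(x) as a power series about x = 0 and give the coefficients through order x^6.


Ansatz: y(x) = sum_{n>=0} a_n x^n, so y'(x) = sum_{n>=1} n a_n x^(n-1) and y''(x) = sum_{n>=2} n(n-1) a_n x^(n-2).
Substitute into P(x) y'' + Q(x) y' + R(x) y = 0 with P(x) = 1, Q(x) = x, R(x) = -x - 3, and match powers of x.
Initial conditions: a_0 = -2, a_1 = 0.
Setting the coefficient of each power of x to zero and solving order by order (substituting the coefficients already found):
  x^0: 2 a_2 - 3 a_0 = 0  ->  2 a_2 = 3 a_0 = -6  ->  a_2 = -3
  x^1: 6 a_3 - 2 a_1 - a_0 = 0  ->  6 a_3 = 2 a_1 + a_0 = -2  ->  a_3 = -1/3
  x^2: 12 a_4 - a_2 - a_1 = 0  ->  12 a_4 = a_2 + a_1 = -3  ->  a_4 = -1/4
  x^3: 20 a_5 - a_2 = 0  ->  20 a_5 = a_2 = -3  ->  a_5 = -3/20
  x^4: 30 a_6 + a_4 - a_3 = 0  ->  30 a_6 = -a_4 + a_3 = -1/12  ->  a_6 = -1/360
Truncated series: y(x) = -2 - 3 x^2 - (1/3) x^3 - (1/4) x^4 - (3/20) x^5 - (1/360) x^6 + O(x^7).

a_0 = -2; a_1 = 0; a_2 = -3; a_3 = -1/3; a_4 = -1/4; a_5 = -3/20; a_6 = -1/360


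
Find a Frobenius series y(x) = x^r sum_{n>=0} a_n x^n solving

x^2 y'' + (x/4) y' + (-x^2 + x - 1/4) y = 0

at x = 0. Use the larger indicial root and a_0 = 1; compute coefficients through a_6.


Write in Frobenius form y'' + (p(x)/x) y' + (q(x)/x^2) y = 0:
  p(x) = 1/4,  q(x) = -x^2 + x - 1/4.
Indicial equation: r(r-1) + (1/4) r + (-1/4) = 0 -> roots r_1 = 1, r_2 = -1/4.
Take r = r_1 = 1. Let y(x) = x^r sum_{n>=0} a_n x^n with a_0 = 1.
Substitute y = x^r sum a_n x^n and match x^{r+n}. The recurrence is
  D(n) a_n + 1 a_{n-1} - 1 a_{n-2} = 0,  where D(n) = (r+n)(r+n-1) + (1/4)(r+n) + (-1/4).
  a_n = [-1 a_{n-1} + 1 a_{n-2}] / D(n).
Since the indicial polynomial factors as (r - r_1)(r - r_2), D(n) = (r_1 + n - r_1)(r_1 + n - r_2) = n(n + 5/4).
Evaluating step by step (a_0 = 1):
  n = 1: D(1) = 1(1 + 5/4) = 9/4; numerator = -1(1) = -1; a_1 = (-1)/(9/4) = -4/9
  n = 2: D(2) = 2(2 + 5/4) = 13/2; numerator = -1(-4/9) + 1(1) = 13/9; a_2 = (13/9)/(13/2) = 2/9
  n = 3: D(3) = 3(3 + 5/4) = 51/4; numerator = -1(2/9) + 1(-4/9) = -2/3; a_3 = (-2/3)/(51/4) = -8/153
  n = 4: D(4) = 4(4 + 5/4) = 21; numerator = -1(-8/153) + 1(2/9) = 14/51; a_4 = (14/51)/(21) = 2/153
  n = 5: D(5) = 5(5 + 5/4) = 125/4; numerator = -1(2/153) + 1(-8/153) = -10/153; a_5 = (-10/153)/(125/4) = -8/3825
  n = 6: D(6) = 6(6 + 5/4) = 87/2; numerator = -1(-8/3825) + 1(2/153) = 58/3825; a_6 = (58/3825)/(87/2) = 4/11475

r = 1; a_0 = 1; a_1 = -4/9; a_2 = 2/9; a_3 = -8/153; a_4 = 2/153; a_5 = -8/3825; a_6 = 4/11475


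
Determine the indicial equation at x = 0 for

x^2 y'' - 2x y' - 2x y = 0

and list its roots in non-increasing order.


Divide by x^2 to reach normal form y'' + P_1(x) y' + P_2(x) y = 0 with P_1(x) = -2/x and P_2(x) = -2/x.
x = 0 is a singular point because the y'-coefficient -2/x has a pole at x = 0 and the y-coefficient -2/x has a pole at x = 0.
It is a regular singular point because x P_1(x) = p(x) = -2 and x^2 P_2(x) = q(x) = -2x are polynomials, hence analytic at x = 0.
p(0) = -2,  q(0) = 0.
Indicial equation: r(r-1) + p(0) r + q(0) = 0, i.e. r^2 + (p(0) - 1) r + q(0) = 0, i.e. r^2 - 3 r = 0.
Discriminant: (-3)^2 - 4(0) = 9, so r = (3 ± 3)/2.
Solving: r_1 = 3, r_2 = 0.

indicial: r^2 - 3 r = 0; roots r_1 = 3, r_2 = 0


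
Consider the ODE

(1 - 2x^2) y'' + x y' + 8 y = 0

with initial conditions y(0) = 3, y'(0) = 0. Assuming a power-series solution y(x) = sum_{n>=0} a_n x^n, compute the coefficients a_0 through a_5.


Ansatz: y(x) = sum_{n>=0} a_n x^n, so y'(x) = sum_{n>=1} n a_n x^(n-1) and y''(x) = sum_{n>=2} n(n-1) a_n x^(n-2).
Substitute into P(x) y'' + Q(x) y' + R(x) y = 0 with P(x) = 1 - 2x^2, Q(x) = x, R(x) = 8, and match powers of x.
Initial conditions: a_0 = 3, a_1 = 0.
Setting the coefficient of each power of x to zero and solving order by order (substituting the coefficients already found):
  x^0: 2 a_2 + 8 a_0 = 0  ->  2 a_2 = -8 a_0 = -24  ->  a_2 = -12
  x^1: 6 a_3 + 9 a_1 = 0  ->  6 a_3 = -9 a_1 = 0  ->  a_3 = 0
  x^2: 12 a_4 + 6 a_2 = 0  ->  12 a_4 = -6 a_2 = 72  ->  a_4 = 6
  x^3: 20 a_5 - a_3 = 0  ->  20 a_5 = a_3 = 0  ->  a_5 = 0
Truncated series: y(x) = 3 - 12 x^2 + 6 x^4 + O(x^6).

a_0 = 3; a_1 = 0; a_2 = -12; a_3 = 0; a_4 = 6; a_5 = 0


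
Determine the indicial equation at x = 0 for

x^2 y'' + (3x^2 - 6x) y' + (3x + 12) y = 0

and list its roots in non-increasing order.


Divide by x^2 to reach normal form y'' + P_1(x) y' + P_2(x) y = 0 with P_1(x) = 3 - 6/x and P_2(x) = 3/x + 12/x^2.
x = 0 is a singular point because the y'-coefficient 3 - 6/x has a pole at x = 0 and the y-coefficient 3/x + 12/x^2 has a pole at x = 0.
It is a regular singular point because x P_1(x) = p(x) = 3x - 6 and x^2 P_2(x) = q(x) = 3x + 12 are polynomials, hence analytic at x = 0.
p(0) = -6,  q(0) = 12.
Indicial equation: r(r-1) + p(0) r + q(0) = 0, i.e. r^2 + (p(0) - 1) r + q(0) = 0, i.e. r^2 - 7 r + 12 = 0.
Discriminant: (-7)^2 - 4(12) = 1, so r = (7 ± 1)/2.
Solving: r_1 = 4, r_2 = 3.

indicial: r^2 - 7 r + 12 = 0; roots r_1 = 4, r_2 = 3


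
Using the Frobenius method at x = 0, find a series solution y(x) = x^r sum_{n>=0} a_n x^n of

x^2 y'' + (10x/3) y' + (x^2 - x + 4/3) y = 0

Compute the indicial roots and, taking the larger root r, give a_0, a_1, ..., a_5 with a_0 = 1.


Write in Frobenius form y'' + (p(x)/x) y' + (q(x)/x^2) y = 0:
  p(x) = 10/3,  q(x) = x^2 - x + 4/3.
Indicial equation: r(r-1) + (10/3) r + (4/3) = 0 -> roots r_1 = -1, r_2 = -4/3.
Take r = r_1 = -1. Let y(x) = x^r sum_{n>=0} a_n x^n with a_0 = 1.
Substitute y = x^r sum a_n x^n and match x^{r+n}. The recurrence is
  D(n) a_n - 1 a_{n-1} + 1 a_{n-2} = 0,  where D(n) = (r+n)(r+n-1) + (10/3)(r+n) + (4/3).
  a_n = [1 a_{n-1} - 1 a_{n-2}] / D(n).
Since the indicial polynomial factors as (r - r_1)(r - r_2), D(n) = (r_1 + n - r_1)(r_1 + n - r_2) = n(n + 1/3).
Evaluating step by step (a_0 = 1):
  n = 1: D(1) = 1(1 + 1/3) = 4/3; numerator = 1(1) = 1; a_1 = (1)/(4/3) = 3/4
  n = 2: D(2) = 2(2 + 1/3) = 14/3; numerator = 1(3/4) - 1(1) = -1/4; a_2 = (-1/4)/(14/3) = -3/56
  n = 3: D(3) = 3(3 + 1/3) = 10; numerator = 1(-3/56) - 1(3/4) = -45/56; a_3 = (-45/56)/(10) = -9/112
  n = 4: D(4) = 4(4 + 1/3) = 52/3; numerator = 1(-9/112) - 1(-3/56) = -3/112; a_4 = (-3/112)/(52/3) = -9/5824
  n = 5: D(5) = 5(5 + 1/3) = 80/3; numerator = 1(-9/5824) - 1(-9/112) = 459/5824; a_5 = (459/5824)/(80/3) = 1377/465920

r = -1; a_0 = 1; a_1 = 3/4; a_2 = -3/56; a_3 = -9/112; a_4 = -9/5824; a_5 = 1377/465920


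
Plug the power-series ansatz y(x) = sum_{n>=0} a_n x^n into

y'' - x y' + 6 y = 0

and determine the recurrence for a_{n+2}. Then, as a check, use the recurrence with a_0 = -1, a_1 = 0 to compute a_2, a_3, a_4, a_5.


Substitute y = sum_n a_n x^n.
y''(x) has coefficient (n+2)(n+1) a_{n+2} at x^n;
-x y'(x) has coefficient -n a_n at x^n (shift);
6 y(x) has coefficient 6 a_n at x^n.
Matching x^n: (n+2)(n+1) a_{n+2} + (-n + 6) a_n = 0.
Thus a_{n+2} = (n - 6) / ((n+1)(n+2)) * a_n.

Check with a_0 = -1, a_1 = 0 (apply the recurrence for n = 0, 1, 2, 3): a_0 = -1, a_1 = 0, a_2 = 3, a_3 = 0, a_4 = -1, a_5 = 0.

a_(n+2) = (n - 6) / ((n+1)(n+2)) * a_n; check: a_0 = -1, a_1 = 0, a_2 = 3, a_3 = 0, a_4 = -1, a_5 = 0


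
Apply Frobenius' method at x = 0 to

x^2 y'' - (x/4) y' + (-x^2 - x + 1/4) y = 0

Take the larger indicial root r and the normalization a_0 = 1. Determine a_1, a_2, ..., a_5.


Write in Frobenius form y'' + (p(x)/x) y' + (q(x)/x^2) y = 0:
  p(x) = -1/4,  q(x) = -x^2 - x + 1/4.
Indicial equation: r(r-1) + (-1/4) r + (1/4) = 0 -> roots r_1 = 1, r_2 = 1/4.
Take r = r_1 = 1. Let y(x) = x^r sum_{n>=0} a_n x^n with a_0 = 1.
Substitute y = x^r sum a_n x^n and match x^{r+n}. The recurrence is
  D(n) a_n - 1 a_{n-1} - 1 a_{n-2} = 0,  where D(n) = (r+n)(r+n-1) + (-1/4)(r+n) + (1/4).
  a_n = [1 a_{n-1} + 1 a_{n-2}] / D(n).
Since the indicial polynomial factors as (r - r_1)(r - r_2), D(n) = (r_1 + n - r_1)(r_1 + n - r_2) = n(n + 3/4).
Evaluating step by step (a_0 = 1):
  n = 1: D(1) = 1(1 + 3/4) = 7/4; numerator = 1(1) = 1; a_1 = (1)/(7/4) = 4/7
  n = 2: D(2) = 2(2 + 3/4) = 11/2; numerator = 1(4/7) + 1(1) = 11/7; a_2 = (11/7)/(11/2) = 2/7
  n = 3: D(3) = 3(3 + 3/4) = 45/4; numerator = 1(2/7) + 1(4/7) = 6/7; a_3 = (6/7)/(45/4) = 8/105
  n = 4: D(4) = 4(4 + 3/4) = 19; numerator = 1(8/105) + 1(2/7) = 38/105; a_4 = (38/105)/(19) = 2/105
  n = 5: D(5) = 5(5 + 3/4) = 115/4; numerator = 1(2/105) + 1(8/105) = 2/21; a_5 = (2/21)/(115/4) = 8/2415

r = 1; a_0 = 1; a_1 = 4/7; a_2 = 2/7; a_3 = 8/105; a_4 = 2/105; a_5 = 8/2415


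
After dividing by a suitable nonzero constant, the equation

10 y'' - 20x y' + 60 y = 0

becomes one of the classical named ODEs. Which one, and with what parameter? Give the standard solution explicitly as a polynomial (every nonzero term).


All three coefficients share the factor 10; dividing through by 10 gives  y'' - 2x y' + 6 y = 0.
This matches the Hermite equation y'' - 2x y' + 2n y = 0 with 2n = 6, so n = 3; the polynomial solution is H_3(x).
With y = sum_k a_k x^k, matching x^k gives (k+2)(k+1) a_{k+2} = 2(k - n) a_k = 2(k - 3) a_k. The right side vanishes at k = 3, so the series with the parity of 3 terminates at degree 3.
Standard normalization: leading coefficient of H_n is 2^n, so a_3 = 2^3 = 8. Work downward with a_k = (k+1)(k+2) a_{k+2} / (2(k - n)):
  a_1 = (2)(3)(8) / (2(1 - 3)) = 48/(-4) = -12
Hence H_3(x) = 8 x^3 - 12 x.

H_3(x); series = 8 x^3 - 12 x
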